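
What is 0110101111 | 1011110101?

OR: 1 when either bit is 1
  0110101111
| 1011110101
------------
  1111111111
Decimal: 431 | 757 = 1023



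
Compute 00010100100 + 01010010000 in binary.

Add column by column from the right: bit + bit + carry-in; write the sum mod 2, carry 1 when the sum is 2 or 3.
carry:  00100000000
        00010100100
+       01010010000
-------------------
       001100110100
(the carry out of the leftmost column, 0, becomes the leading bit)
Decimal check:
  00010100100 = 128 + 32 + 4 = 164
  01010010000 = 512 + 128 + 16 = 656
  164 + 656 = 820, and 001100110100 = 512 + 256 + 32 + 16 + 4 = 820 ✓



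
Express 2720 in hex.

Using repeated division by 16 (digits 10–15 are A–F):
2720 ÷ 16 = 170 remainder 0
170 ÷ 16 = 10 remainder 10 (A)
10 ÷ 16 = 0 remainder 10 (A)
Reading remainders bottom to top: AA0



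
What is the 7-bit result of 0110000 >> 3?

Original: 0110000 (decimal 48)
Shift right by 3 positions
Drop the 3 low bits; fill with zeros on the left
Result: 0000110 (decimal 6)
Equivalent: 48 >> 3 = 48 ÷ 2^3 = 6



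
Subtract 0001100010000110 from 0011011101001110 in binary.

Method 1 - Direct subtraction (column by column from the right: bit − bit − borrow-in; if negative, add 2 and borrow 1 from the next column):
borrow: 0011000100000000
        0011011101001110
-       0001100010000110
------------------------
        0001111011001000

Method 2 - Add two's complement:
Two's complement of 0001100010000110: invert → 1110011101111001, add 1 → 1110011101111010
  0011011101001110
+ 1110011101111010
------------------
 10001111011001000  (end carry out of the top bit = 1)
Discarding the end carry: 0001111011001000
Decimal check:
  0011011101001110 = 8192 + 4096 + 1024 + 512 + 256 + 64 + 8 + 4 + 2 = 14158
  0001100010000110 = 4096 + 2048 + 128 + 4 + 2 = 6278
  14158 - 6278 = 7880, and 0001111011001000 = 4096 + 2048 + 1024 + 512 + 128 + 64 + 8 = 7880 ✓



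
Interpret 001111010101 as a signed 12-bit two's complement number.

Binary: 001111010101
Sign bit: 0 (non-negative)
Read directly as an unsigned value:
001111010101 = 512 + 256 + 128 + 64 + 16 + 4 + 1 = 981
Value: 981



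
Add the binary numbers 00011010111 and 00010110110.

Add column by column from the right: bit + bit + carry-in; write the sum mod 2, carry 1 when the sum is 2 or 3.
carry:  00111101100
        00011010111
+       00010110110
-------------------
       000110001101
(the carry out of the leftmost column, 0, becomes the leading bit)
Decimal check:
  00011010111 = 128 + 64 + 16 + 4 + 2 + 1 = 215
  00010110110 = 128 + 32 + 16 + 4 + 2 = 182
  215 + 182 = 397, and 000110001101 = 256 + 128 + 8 + 4 + 1 = 397 ✓



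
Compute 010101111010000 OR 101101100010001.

OR: 1 when either bit is 1
  010101111010000
| 101101100010001
-----------------
  111101111010001
Decimal: 11216 | 23313 = 31697



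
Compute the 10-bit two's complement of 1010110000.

Original (sign bit 1, negative): 1010110000
Step 1 - Invert all bits: 0101001111
Step 2 - Add 1: 0101010000
Verification: 1010110000 + 0101010000 = 10000000000; discarding the end carry (carry out of the top bit) leaves the 10-bit value 0000000000, as required for x + (-x)



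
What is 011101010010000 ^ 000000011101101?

XOR: 1 when bits differ
  011101010010000
^ 000000011101101
-----------------
  011101001111101
Decimal: 14992 ^ 237 = 14973



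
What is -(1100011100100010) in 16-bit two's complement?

Original (sign bit 1, negative): 1100011100100010
Step 1 - Invert all bits: 0011100011011101
Step 2 - Add 1: 0011100011011110
Verification: 1100011100100010 + 0011100011011110 = 10000000000000000; discarding the end carry (carry out of the top bit) leaves the 16-bit value 0000000000000000, as required for x + (-x)



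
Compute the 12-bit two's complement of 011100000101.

Original: 011100000101
Step 1 - Invert all bits: 100011111010
Step 2 - Add 1: 100011111011
Verification: 011100000101 + 100011111011 = 1000000000000; discarding the end carry (carry out of the top bit) leaves the 12-bit value 000000000000, as required for x + (-x)



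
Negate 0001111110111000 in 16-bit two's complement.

Original: 0001111110111000
Step 1 - Invert all bits: 1110000001000111
Step 2 - Add 1: 1110000001001000
Verification: 0001111110111000 + 1110000001001000 = 10000000000000000; discarding the end carry (carry out of the top bit) leaves the 16-bit value 0000000000000000, as required for x + (-x)



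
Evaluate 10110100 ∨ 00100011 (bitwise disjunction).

OR: 1 when either bit is 1
  10110100
| 00100011
----------
  10110111
Decimal: 180 | 35 = 183



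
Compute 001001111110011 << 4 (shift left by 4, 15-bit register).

Original: 001001111110011 (decimal 5107)
Shift left by 4 positions
Append 4 zeros on the right and drop the 4 high bits that overflow the 15-bit width
Result: 011111100110000 (decimal 16176)
Equivalent: 5107 << 4 = 5107 × 2^4 = 81712, truncated to 15 bits = 16176



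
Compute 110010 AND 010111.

AND: 1 only when both bits are 1
  110010
& 010111
--------
  010010
Decimal: 50 & 23 = 18



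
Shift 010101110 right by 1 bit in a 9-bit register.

Original: 010101110 (decimal 174)
Shift right by 1 position
Drop the 1 low bit; fill with zero on the left
Result: 001010111 (decimal 87)
Equivalent: 174 >> 1 = 174 ÷ 2^1 = 87



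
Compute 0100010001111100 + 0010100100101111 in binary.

Add column by column from the right: bit + bit + carry-in; write the sum mod 2, carry 1 when the sum is 2 or 3.
carry:  0000000011111000
        0100010001111100
+       0010100100101111
------------------------
       00110110110101011
(the carry out of the leftmost column, 0, becomes the leading bit)
Decimal check:
  0100010001111100 = 16384 + 1024 + 64 + 32 + 16 + 8 + 4 = 17532
  0010100100101111 = 8192 + 2048 + 256 + 32 + 8 + 4 + 2 + 1 = 10543
  17532 + 10543 = 28075, and 00110110110101011 = 16384 + 8192 + 2048 + 1024 + 256 + 128 + 32 + 8 + 2 + 1 = 28075 ✓



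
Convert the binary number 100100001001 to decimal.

Sum of powers of 2 for each 1-bit:
2^0 + 2^3 + 2^8 + 2^11
= 1 + 8 + 256 + 2048
= 2313



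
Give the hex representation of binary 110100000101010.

Group into 4-bit nibbles from right:
  0110 = 6
  1000 = 8
  0010 = 2
  1010 = A
Result: 682A



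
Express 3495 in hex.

Using repeated division by 16 (digits 10–15 are A–F):
3495 ÷ 16 = 218 remainder 7
218 ÷ 16 = 13 remainder 10 (A)
13 ÷ 16 = 0 remainder 13 (D)
Reading remainders bottom to top: DA7



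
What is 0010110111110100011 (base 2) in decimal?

Sum of powers of 2 for each 1-bit:
2^0 + 2^1 + 2^5 + 2^7 + 2^8 + 2^9 + 2^10 + 2^11 + 2^13 + 2^14 + 2^16
= 1 + 2 + 32 + 128 + 256 + 512 + 1024 + 2048 + 8192 + 16384 + 65536
= 94115



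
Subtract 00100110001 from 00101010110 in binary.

Method 1 - Direct subtraction (column by column from the right: bit − bit − borrow-in; if negative, add 2 and borrow 1 from the next column):
borrow: 00001000010
        00101010110
-       00100110001
-------------------
        00000100101

Method 2 - Add two's complement:
Two's complement of 00100110001: invert → 11011001110, add 1 → 11011001111
  00101010110
+ 11011001111
-------------
 100000100101  (end carry out of the top bit = 1)
Discarding the end carry: 00000100101
Decimal check:
  00101010110 = 256 + 64 + 16 + 4 + 2 = 342
  00100110001 = 256 + 32 + 16 + 1 = 305
  342 - 305 = 37, and 00000100101 = 32 + 4 + 1 = 37 ✓



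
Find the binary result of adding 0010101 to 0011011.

Add column by column from the right: bit + bit + carry-in; write the sum mod 2, carry 1 when the sum is 2 or 3.
carry:  0111110
        0010101
+       0011011
---------------
       00110000
(the carry out of the leftmost column, 0, becomes the leading bit)
Decimal check:
  0010101 = 16 + 4 + 1 = 21
  0011011 = 16 + 8 + 2 + 1 = 27
  21 + 27 = 48, and 00110000 = 32 + 16 = 48 ✓



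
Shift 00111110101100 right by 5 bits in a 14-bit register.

Original: 00111110101100 (decimal 4012)
Shift right by 5 positions
Drop the 5 low bits; fill with zeros on the left
Result: 00000001111101 (decimal 125)
Equivalent: 4012 >> 5 = 4012 ÷ 2^5 = 125



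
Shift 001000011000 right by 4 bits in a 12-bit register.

Original: 001000011000 (decimal 536)
Shift right by 4 positions
Drop the 4 low bits; fill with zeros on the left
Result: 000000100001 (decimal 33)
Equivalent: 536 >> 4 = 536 ÷ 2^4 = 33



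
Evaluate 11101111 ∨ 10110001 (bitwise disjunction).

OR: 1 when either bit is 1
  11101111
| 10110001
----------
  11111111
Decimal: 239 | 177 = 255



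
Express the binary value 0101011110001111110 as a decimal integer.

Sum of powers of 2 for each 1-bit:
2^1 + 2^2 + 2^3 + 2^4 + 2^5 + 2^6 + 2^10 + 2^11 + 2^12 + 2^13 + 2^15 + 2^17
= 2 + 4 + 8 + 16 + 32 + 64 + 1024 + 2048 + 4096 + 8192 + 32768 + 131072
= 179326



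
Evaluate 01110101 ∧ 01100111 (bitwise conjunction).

AND: 1 only when both bits are 1
  01110101
& 01100111
----------
  01100101
Decimal: 117 & 103 = 101



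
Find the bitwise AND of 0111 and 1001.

AND: 1 only when both bits are 1
  0111
& 1001
------
  0001
Decimal: 7 & 9 = 1



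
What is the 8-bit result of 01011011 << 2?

Original: 01011011 (decimal 91)
Shift left by 2 positions
Append 2 zeros on the right and drop the 2 high bits that overflow the 8-bit width
Result: 01101100 (decimal 108)
Equivalent: 91 << 2 = 91 × 2^2 = 364, truncated to 8 bits = 108



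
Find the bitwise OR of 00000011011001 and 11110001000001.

OR: 1 when either bit is 1
  00000011011001
| 11110001000001
----------------
  11110011011001
Decimal: 217 | 15425 = 15577



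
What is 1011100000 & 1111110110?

AND: 1 only when both bits are 1
  1011100000
& 1111110110
------------
  1011100000
Decimal: 736 & 1014 = 736



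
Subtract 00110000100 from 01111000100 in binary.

Method 1 - Direct subtraction (column by column from the right: bit − bit − borrow-in; if negative, add 2 and borrow 1 from the next column):
borrow: 00000000000
        01111000100
-       00110000100
-------------------
        01001000000

Method 2 - Add two's complement:
Two's complement of 00110000100: invert → 11001111011, add 1 → 11001111100
  01111000100
+ 11001111100
-------------
 101001000000  (end carry out of the top bit = 1)
Discarding the end carry: 01001000000
Decimal check:
  01111000100 = 512 + 256 + 128 + 64 + 4 = 964
  00110000100 = 256 + 128 + 4 = 388
  964 - 388 = 576, and 01001000000 = 512 + 64 = 576 ✓



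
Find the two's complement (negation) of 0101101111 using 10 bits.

Original: 0101101111
Step 1 - Invert all bits: 1010010000
Step 2 - Add 1: 1010010001
Verification: 0101101111 + 1010010001 = 10000000000; discarding the end carry (carry out of the top bit) leaves the 10-bit value 0000000000, as required for x + (-x)



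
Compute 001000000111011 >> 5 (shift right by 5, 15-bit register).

Original: 001000000111011 (decimal 4155)
Shift right by 5 positions
Drop the 5 low bits; fill with zeros on the left
Result: 000000010000001 (decimal 129)
Equivalent: 4155 >> 5 = 4155 ÷ 2^5 = 129



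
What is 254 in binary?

Using repeated division by 2:
254 ÷ 2 = 127 remainder 0
127 ÷ 2 = 63 remainder 1
63 ÷ 2 = 31 remainder 1
31 ÷ 2 = 15 remainder 1
15 ÷ 2 = 7 remainder 1
7 ÷ 2 = 3 remainder 1
3 ÷ 2 = 1 remainder 1
1 ÷ 2 = 0 remainder 1
Reading remainders bottom to top: 11111110



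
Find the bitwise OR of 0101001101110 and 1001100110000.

OR: 1 when either bit is 1
  0101001101110
| 1001100110000
---------------
  1101101111110
Decimal: 2670 | 4912 = 7038



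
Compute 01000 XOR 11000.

XOR: 1 when bits differ
  01000
^ 11000
-------
  10000
Decimal: 8 ^ 24 = 16



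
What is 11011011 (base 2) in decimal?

Sum of powers of 2 for each 1-bit:
2^0 + 2^1 + 2^3 + 2^4 + 2^6 + 2^7
= 1 + 2 + 8 + 16 + 64 + 128
= 219



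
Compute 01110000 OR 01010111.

OR: 1 when either bit is 1
  01110000
| 01010111
----------
  01110111
Decimal: 112 | 87 = 119



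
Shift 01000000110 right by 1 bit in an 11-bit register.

Original: 01000000110 (decimal 518)
Shift right by 1 position
Drop the 1 low bit; fill with zero on the left
Result: 00100000011 (decimal 259)
Equivalent: 518 >> 1 = 518 ÷ 2^1 = 259



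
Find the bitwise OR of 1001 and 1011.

OR: 1 when either bit is 1
  1001
| 1011
------
  1011
Decimal: 9 | 11 = 11



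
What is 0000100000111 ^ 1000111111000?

XOR: 1 when bits differ
  0000100000111
^ 1000111111000
---------------
  1000011111111
Decimal: 263 ^ 4600 = 4351



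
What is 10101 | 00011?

OR: 1 when either bit is 1
  10101
| 00011
-------
  10111
Decimal: 21 | 3 = 23



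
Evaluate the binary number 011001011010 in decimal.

Sum of powers of 2 for each 1-bit:
2^1 + 2^3 + 2^4 + 2^6 + 2^9 + 2^10
= 2 + 8 + 16 + 64 + 512 + 1024
= 1626



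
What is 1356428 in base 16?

Using repeated division by 16 (digits 10–15 are A–F):
1356428 ÷ 16 = 84776 remainder 12 (C)
84776 ÷ 16 = 5298 remainder 8
5298 ÷ 16 = 331 remainder 2
331 ÷ 16 = 20 remainder 11 (B)
20 ÷ 16 = 1 remainder 4
1 ÷ 16 = 0 remainder 1
Reading remainders bottom to top: 14B28C



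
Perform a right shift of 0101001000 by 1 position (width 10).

Original: 0101001000 (decimal 328)
Shift right by 1 position
Drop the 1 low bit; fill with zero on the left
Result: 0010100100 (decimal 164)
Equivalent: 328 >> 1 = 328 ÷ 2^1 = 164



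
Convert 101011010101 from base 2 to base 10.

Sum of powers of 2 for each 1-bit:
2^0 + 2^2 + 2^4 + 2^6 + 2^7 + 2^9 + 2^11
= 1 + 4 + 16 + 64 + 128 + 512 + 2048
= 2773



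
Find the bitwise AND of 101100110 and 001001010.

AND: 1 only when both bits are 1
  101100110
& 001001010
-----------
  001000010
Decimal: 358 & 74 = 66



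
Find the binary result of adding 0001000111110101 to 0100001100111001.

Add column by column from the right: bit + bit + carry-in; write the sum mod 2, carry 1 when the sum is 2 or 3.
carry:  0000011111100010
        0001000111110101
+       0100001100111001
------------------------
       00101010100101110
(the carry out of the leftmost column, 0, becomes the leading bit)
Decimal check:
  0001000111110101 = 4096 + 256 + 128 + 64 + 32 + 16 + 4 + 1 = 4597
  0100001100111001 = 16384 + 512 + 256 + 32 + 16 + 8 + 1 = 17209
  4597 + 17209 = 21806, and 00101010100101110 = 16384 + 4096 + 1024 + 256 + 32 + 8 + 4 + 2 = 21806 ✓



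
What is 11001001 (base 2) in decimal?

Sum of powers of 2 for each 1-bit:
2^0 + 2^3 + 2^6 + 2^7
= 1 + 8 + 64 + 128
= 201



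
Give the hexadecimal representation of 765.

Using repeated division by 16 (digits 10–15 are A–F):
765 ÷ 16 = 47 remainder 13 (D)
47 ÷ 16 = 2 remainder 15 (F)
2 ÷ 16 = 0 remainder 2
Reading remainders bottom to top: 2FD



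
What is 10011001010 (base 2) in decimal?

Sum of powers of 2 for each 1-bit:
2^1 + 2^3 + 2^6 + 2^7 + 2^10
= 2 + 8 + 64 + 128 + 1024
= 1226



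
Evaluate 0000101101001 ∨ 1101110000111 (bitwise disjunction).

OR: 1 when either bit is 1
  0000101101001
| 1101110000111
---------------
  1101111101111
Decimal: 361 | 7047 = 7151



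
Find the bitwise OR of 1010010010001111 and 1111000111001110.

OR: 1 when either bit is 1
  1010010010001111
| 1111000111001110
------------------
  1111010111001111
Decimal: 42127 | 61902 = 62927



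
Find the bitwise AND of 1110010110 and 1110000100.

AND: 1 only when both bits are 1
  1110010110
& 1110000100
------------
  1110000100
Decimal: 918 & 900 = 900



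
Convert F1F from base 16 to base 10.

Expand by place value (powers of 16):
Digit values: F = 15
F1F = 15 × 16^2 + 1 × 16^1 + 15 × 16^0
= 15 × 256 + 1 × 16 + 15 × 1
= 3840 + 16 + 15
= 3871



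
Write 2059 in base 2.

Using repeated division by 2:
2059 ÷ 2 = 1029 remainder 1
1029 ÷ 2 = 514 remainder 1
514 ÷ 2 = 257 remainder 0
257 ÷ 2 = 128 remainder 1
128 ÷ 2 = 64 remainder 0
64 ÷ 2 = 32 remainder 0
32 ÷ 2 = 16 remainder 0
16 ÷ 2 = 8 remainder 0
8 ÷ 2 = 4 remainder 0
4 ÷ 2 = 2 remainder 0
2 ÷ 2 = 1 remainder 0
1 ÷ 2 = 0 remainder 1
Reading remainders bottom to top: 100000001011



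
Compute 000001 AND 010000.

AND: 1 only when both bits are 1
  000001
& 010000
--------
  000000
Decimal: 1 & 16 = 0



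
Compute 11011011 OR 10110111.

OR: 1 when either bit is 1
  11011011
| 10110111
----------
  11111111
Decimal: 219 | 183 = 255



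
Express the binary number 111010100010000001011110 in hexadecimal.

Group into 4-bit nibbles from right:
  1110 = E
  1010 = A
  0010 = 2
  0000 = 0
  0101 = 5
  1110 = E
Result: EA205E



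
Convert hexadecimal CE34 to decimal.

Expand by place value (powers of 16):
Digit values: C = 12, E = 14
CE34 = 12 × 16^3 + 14 × 16^2 + 3 × 16^1 + 4 × 16^0
= 12 × 4096 + 14 × 256 + 3 × 16 + 4 × 1
= 49152 + 3584 + 48 + 4
= 52788



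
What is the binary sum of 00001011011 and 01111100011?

Add column by column from the right: bit + bit + carry-in; write the sum mod 2, carry 1 when the sum is 2 or 3.
carry:  11110000110
        00001011011
+       01111100011
-------------------
       010000111110
(the carry out of the leftmost column, 0, becomes the leading bit)
Decimal check:
  00001011011 = 64 + 16 + 8 + 2 + 1 = 91
  01111100011 = 512 + 256 + 128 + 64 + 32 + 2 + 1 = 995
  91 + 995 = 1086, and 010000111110 = 1024 + 32 + 16 + 8 + 4 + 2 = 1086 ✓



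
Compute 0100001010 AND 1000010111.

AND: 1 only when both bits are 1
  0100001010
& 1000010111
------------
  0000000010
Decimal: 266 & 535 = 2



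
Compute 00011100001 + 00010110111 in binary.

Add column by column from the right: bit + bit + carry-in; write the sum mod 2, carry 1 when the sum is 2 or 3.
carry:  00111001110
        00011100001
+       00010110111
-------------------
       000110011000
(the carry out of the leftmost column, 0, becomes the leading bit)
Decimal check:
  00011100001 = 128 + 64 + 32 + 1 = 225
  00010110111 = 128 + 32 + 16 + 4 + 2 + 1 = 183
  225 + 183 = 408, and 000110011000 = 256 + 128 + 16 + 8 = 408 ✓



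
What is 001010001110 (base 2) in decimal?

Sum of powers of 2 for each 1-bit:
2^1 + 2^2 + 2^3 + 2^7 + 2^9
= 2 + 4 + 8 + 128 + 512
= 654



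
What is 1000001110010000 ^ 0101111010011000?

XOR: 1 when bits differ
  1000001110010000
^ 0101111010011000
------------------
  1101110100001000
Decimal: 33680 ^ 24216 = 56584



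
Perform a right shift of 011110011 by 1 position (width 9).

Original: 011110011 (decimal 243)
Shift right by 1 position
Drop the 1 low bit; fill with zero on the left
Result: 001111001 (decimal 121)
Equivalent: 243 >> 1 = 243 ÷ 2^1 = 121



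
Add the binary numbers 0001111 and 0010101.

Add column by column from the right: bit + bit + carry-in; write the sum mod 2, carry 1 when the sum is 2 or 3.
carry:  0111110
        0001111
+       0010101
---------------
       00100100
(the carry out of the leftmost column, 0, becomes the leading bit)
Decimal check:
  0001111 = 8 + 4 + 2 + 1 = 15
  0010101 = 16 + 4 + 1 = 21
  15 + 21 = 36, and 00100100 = 32 + 4 = 36 ✓



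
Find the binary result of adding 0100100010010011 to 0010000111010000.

Add column by column from the right: bit + bit + carry-in; write the sum mod 2, carry 1 when the sum is 2 or 3.
carry:  0000001100100000
        0100100010010011
+       0010000111010000
------------------------
       00110101001100011
(the carry out of the leftmost column, 0, becomes the leading bit)
Decimal check:
  0100100010010011 = 16384 + 2048 + 128 + 16 + 2 + 1 = 18579
  0010000111010000 = 8192 + 256 + 128 + 64 + 16 = 8656
  18579 + 8656 = 27235, and 00110101001100011 = 16384 + 8192 + 2048 + 512 + 64 + 32 + 2 + 1 = 27235 ✓



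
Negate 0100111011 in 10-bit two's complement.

Original: 0100111011
Step 1 - Invert all bits: 1011000100
Step 2 - Add 1: 1011000101
Verification: 0100111011 + 1011000101 = 10000000000; discarding the end carry (carry out of the top bit) leaves the 10-bit value 0000000000, as required for x + (-x)



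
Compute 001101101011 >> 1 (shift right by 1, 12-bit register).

Original: 001101101011 (decimal 875)
Shift right by 1 position
Drop the 1 low bit; fill with zero on the left
Result: 000110110101 (decimal 437)
Equivalent: 875 >> 1 = 875 ÷ 2^1 = 437



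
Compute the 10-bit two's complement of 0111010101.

Original: 0111010101
Step 1 - Invert all bits: 1000101010
Step 2 - Add 1: 1000101011
Verification: 0111010101 + 1000101011 = 10000000000; discarding the end carry (carry out of the top bit) leaves the 10-bit value 0000000000, as required for x + (-x)



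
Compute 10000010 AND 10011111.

AND: 1 only when both bits are 1
  10000010
& 10011111
----------
  10000010
Decimal: 130 & 159 = 130



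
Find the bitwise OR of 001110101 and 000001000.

OR: 1 when either bit is 1
  001110101
| 000001000
-----------
  001111101
Decimal: 117 | 8 = 125



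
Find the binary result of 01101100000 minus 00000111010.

Method 1 - Direct subtraction (column by column from the right: bit − bit − borrow-in; if negative, add 2 and borrow 1 from the next column):
borrow: 00001111100
        01101100000
-       00000111010
-------------------
        01100100110

Method 2 - Add two's complement:
Two's complement of 00000111010: invert → 11111000101, add 1 → 11111000110
  01101100000
+ 11111000110
-------------
 101100100110  (end carry out of the top bit = 1)
Discarding the end carry: 01100100110
Decimal check:
  01101100000 = 512 + 256 + 64 + 32 = 864
  00000111010 = 32 + 16 + 8 + 2 = 58
  864 - 58 = 806, and 01100100110 = 512 + 256 + 32 + 4 + 2 = 806 ✓



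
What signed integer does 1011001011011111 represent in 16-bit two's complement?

Binary: 1011001011011111
Sign bit: 1 (negative)
Invert: 0100110100100000
Add 1:  0100110100100001
Magnitude: 0100110100100001 = 16384 + 2048 + 1024 + 256 + 32 + 1 = 19745
Value: -19745



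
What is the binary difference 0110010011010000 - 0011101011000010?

Method 1 - Direct subtraction (column by column from the right: bit − bit − borrow-in; if negative, add 2 and borrow 1 from the next column):
borrow: 0111010000011100
        0110010011010000
-       0011101011000010
------------------------
        0010101000001110

Method 2 - Add two's complement:
Two's complement of 0011101011000010: invert → 1100010100111101, add 1 → 1100010100111110
  0110010011010000
+ 1100010100111110
------------------
 10010101000001110  (end carry out of the top bit = 1)
Discarding the end carry: 0010101000001110
Decimal check:
  0110010011010000 = 16384 + 8192 + 1024 + 128 + 64 + 16 = 25808
  0011101011000010 = 8192 + 4096 + 2048 + 512 + 128 + 64 + 2 = 15042
  25808 - 15042 = 10766, and 0010101000001110 = 8192 + 2048 + 512 + 8 + 4 + 2 = 10766 ✓



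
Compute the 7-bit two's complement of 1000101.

Original (sign bit 1, negative): 1000101
Step 1 - Invert all bits: 0111010
Step 2 - Add 1: 0111011
Verification: 1000101 + 0111011 = 10000000; discarding the end carry (carry out of the top bit) leaves the 7-bit value 0000000, as required for x + (-x)



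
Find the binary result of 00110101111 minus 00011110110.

Method 1 - Direct subtraction (column by column from the right: bit − bit − borrow-in; if negative, add 2 and borrow 1 from the next column):
borrow: 00111100000
        00110101111
-       00011110110
-------------------
        00010111001

Method 2 - Add two's complement:
Two's complement of 00011110110: invert → 11100001001, add 1 → 11100001010
  00110101111
+ 11100001010
-------------
 100010111001  (end carry out of the top bit = 1)
Discarding the end carry: 00010111001
Decimal check:
  00110101111 = 256 + 128 + 32 + 8 + 4 + 2 + 1 = 431
  00011110110 = 128 + 64 + 32 + 16 + 4 + 2 = 246
  431 - 246 = 185, and 00010111001 = 128 + 32 + 16 + 8 + 1 = 185 ✓



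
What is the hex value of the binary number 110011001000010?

Group into 4-bit nibbles from right:
  0110 = 6
  0110 = 6
  0100 = 4
  0010 = 2
Result: 6642



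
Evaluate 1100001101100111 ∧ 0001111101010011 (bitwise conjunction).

AND: 1 only when both bits are 1
  1100001101100111
& 0001111101010011
------------------
  0000001101000011
Decimal: 50023 & 8019 = 835



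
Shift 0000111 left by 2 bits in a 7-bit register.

Original: 0000111 (decimal 7)
Shift left by 2 positions
Append 2 zeros on the right
Result: 0011100 (decimal 28)
Equivalent: 7 << 2 = 7 × 2^2 = 28



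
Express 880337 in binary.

Using repeated division by 2:
880337 ÷ 2 = 440168 remainder 1
440168 ÷ 2 = 220084 remainder 0
220084 ÷ 2 = 110042 remainder 0
110042 ÷ 2 = 55021 remainder 0
55021 ÷ 2 = 27510 remainder 1
27510 ÷ 2 = 13755 remainder 0
13755 ÷ 2 = 6877 remainder 1
6877 ÷ 2 = 3438 remainder 1
3438 ÷ 2 = 1719 remainder 0
1719 ÷ 2 = 859 remainder 1
859 ÷ 2 = 429 remainder 1
429 ÷ 2 = 214 remainder 1
214 ÷ 2 = 107 remainder 0
107 ÷ 2 = 53 remainder 1
53 ÷ 2 = 26 remainder 1
26 ÷ 2 = 13 remainder 0
13 ÷ 2 = 6 remainder 1
6 ÷ 2 = 3 remainder 0
3 ÷ 2 = 1 remainder 1
1 ÷ 2 = 0 remainder 1
Reading remainders bottom to top: 11010110111011010001



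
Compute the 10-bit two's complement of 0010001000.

Original: 0010001000
Step 1 - Invert all bits: 1101110111
Step 2 - Add 1: 1101111000
Verification: 0010001000 + 1101111000 = 10000000000; discarding the end carry (carry out of the top bit) leaves the 10-bit value 0000000000, as required for x + (-x)



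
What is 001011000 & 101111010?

AND: 1 only when both bits are 1
  001011000
& 101111010
-----------
  001011000
Decimal: 88 & 378 = 88



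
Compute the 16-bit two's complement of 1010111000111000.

Original (sign bit 1, negative): 1010111000111000
Step 1 - Invert all bits: 0101000111000111
Step 2 - Add 1: 0101000111001000
Verification: 1010111000111000 + 0101000111001000 = 10000000000000000; discarding the end carry (carry out of the top bit) leaves the 16-bit value 0000000000000000, as required for x + (-x)



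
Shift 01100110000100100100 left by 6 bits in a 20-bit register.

Original: 01100110000100100100 (decimal 418084)
Shift left by 6 positions
Append 6 zeros on the right and drop the 6 high bits that overflow the 20-bit width
Result: 10000100100100000000 (decimal 542976)
Equivalent: 418084 << 6 = 418084 × 2^6 = 26757376, truncated to 20 bits = 542976



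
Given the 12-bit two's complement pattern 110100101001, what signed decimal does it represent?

Binary: 110100101001
Sign bit: 1 (negative)
Invert: 001011010110
Add 1:  001011010111
Magnitude: 001011010111 = 512 + 128 + 64 + 16 + 4 + 2 + 1 = 727
Value: -727



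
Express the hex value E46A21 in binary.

Convert each hex digit to 4 bits:
  E = 1110
  4 = 0100
  6 = 0110
  A = 1010
  2 = 0010
  1 = 0001
Concatenate: 111001000110101000100001



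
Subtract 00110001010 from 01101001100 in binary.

Method 1 - Direct subtraction (column by column from the right: bit − bit − borrow-in; if negative, add 2 and borrow 1 from the next column):
borrow: 01100000100
        01101001100
-       00110001010
-------------------
        00111000010

Method 2 - Add two's complement:
Two's complement of 00110001010: invert → 11001110101, add 1 → 11001110110
  01101001100
+ 11001110110
-------------
 100111000010  (end carry out of the top bit = 1)
Discarding the end carry: 00111000010
Decimal check:
  01101001100 = 512 + 256 + 64 + 8 + 4 = 844
  00110001010 = 256 + 128 + 8 + 2 = 394
  844 - 394 = 450, and 00111000010 = 256 + 128 + 64 + 2 = 450 ✓



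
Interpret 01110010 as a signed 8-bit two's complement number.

Binary: 01110010
Sign bit: 0 (non-negative)
Read directly as an unsigned value:
01110010 = 64 + 32 + 16 + 2 = 114
Value: 114



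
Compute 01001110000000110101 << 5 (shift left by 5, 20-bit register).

Original: 01001110000000110101 (decimal 319541)
Shift left by 5 positions
Append 5 zeros on the right and drop the 5 high bits that overflow the 20-bit width
Result: 11000000011010100000 (decimal 788128)
Equivalent: 319541 << 5 = 319541 × 2^5 = 10225312, truncated to 20 bits = 788128



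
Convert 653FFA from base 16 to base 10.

Expand by place value (powers of 16):
Digit values: F = 15, A = 10
653FFA = 6 × 16^5 + 5 × 16^4 + 3 × 16^3 + 15 × 16^2 + 15 × 16^1 + 10 × 16^0
= 6 × 1048576 + 5 × 65536 + 3 × 4096 + 15 × 256 + 15 × 16 + 10 × 1
= 6291456 + 327680 + 12288 + 3840 + 240 + 10
= 6635514



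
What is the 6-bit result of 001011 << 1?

Original: 001011 (decimal 11)
Shift left by 1 position
Append 1 zero on the right
Result: 010110 (decimal 22)
Equivalent: 11 << 1 = 11 × 2^1 = 22



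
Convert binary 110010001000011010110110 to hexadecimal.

Group into 4-bit nibbles from right:
  1100 = C
  1000 = 8
  1000 = 8
  0110 = 6
  1011 = B
  0110 = 6
Result: C886B6



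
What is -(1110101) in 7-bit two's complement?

Original (sign bit 1, negative): 1110101
Step 1 - Invert all bits: 0001010
Step 2 - Add 1: 0001011
Verification: 1110101 + 0001011 = 10000000; discarding the end carry (carry out of the top bit) leaves the 7-bit value 0000000, as required for x + (-x)



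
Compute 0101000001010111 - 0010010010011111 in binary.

Method 1 - Direct subtraction (column by column from the right: bit − bit − borrow-in; if negative, add 2 and borrow 1 from the next column):
borrow: 0101111101110000
        0101000001010111
-       0010010010011111
------------------------
        0010101110111000

Method 2 - Add two's complement:
Two's complement of 0010010010011111: invert → 1101101101100000, add 1 → 1101101101100001
  0101000001010111
+ 1101101101100001
------------------
 10010101110111000  (end carry out of the top bit = 1)
Discarding the end carry: 0010101110111000
Decimal check:
  0101000001010111 = 16384 + 4096 + 64 + 16 + 4 + 2 + 1 = 20567
  0010010010011111 = 8192 + 1024 + 128 + 16 + 8 + 4 + 2 + 1 = 9375
  20567 - 9375 = 11192, and 0010101110111000 = 8192 + 2048 + 512 + 256 + 128 + 32 + 16 + 8 = 11192 ✓



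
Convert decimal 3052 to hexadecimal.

Using repeated division by 16 (digits 10–15 are A–F):
3052 ÷ 16 = 190 remainder 12 (C)
190 ÷ 16 = 11 remainder 14 (E)
11 ÷ 16 = 0 remainder 11 (B)
Reading remainders bottom to top: BEC



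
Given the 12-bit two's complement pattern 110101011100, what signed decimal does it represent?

Binary: 110101011100
Sign bit: 1 (negative)
Invert: 001010100011
Add 1:  001010100100
Magnitude: 001010100100 = 512 + 128 + 32 + 4 = 676
Value: -676



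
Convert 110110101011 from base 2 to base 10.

Sum of powers of 2 for each 1-bit:
2^0 + 2^1 + 2^3 + 2^5 + 2^7 + 2^8 + 2^10 + 2^11
= 1 + 2 + 8 + 32 + 128 + 256 + 1024 + 2048
= 3499



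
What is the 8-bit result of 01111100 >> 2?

Original: 01111100 (decimal 124)
Shift right by 2 positions
Drop the 2 low bits; fill with zeros on the left
Result: 00011111 (decimal 31)
Equivalent: 124 >> 2 = 124 ÷ 2^2 = 31



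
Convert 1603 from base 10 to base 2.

Using repeated division by 2:
1603 ÷ 2 = 801 remainder 1
801 ÷ 2 = 400 remainder 1
400 ÷ 2 = 200 remainder 0
200 ÷ 2 = 100 remainder 0
100 ÷ 2 = 50 remainder 0
50 ÷ 2 = 25 remainder 0
25 ÷ 2 = 12 remainder 1
12 ÷ 2 = 6 remainder 0
6 ÷ 2 = 3 remainder 0
3 ÷ 2 = 1 remainder 1
1 ÷ 2 = 0 remainder 1
Reading remainders bottom to top: 11001000011



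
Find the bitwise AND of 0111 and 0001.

AND: 1 only when both bits are 1
  0111
& 0001
------
  0001
Decimal: 7 & 1 = 1



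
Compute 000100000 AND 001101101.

AND: 1 only when both bits are 1
  000100000
& 001101101
-----------
  000100000
Decimal: 32 & 109 = 32



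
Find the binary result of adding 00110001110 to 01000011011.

Add column by column from the right: bit + bit + carry-in; write the sum mod 2, carry 1 when the sum is 2 or 3.
carry:  00000111100
        00110001110
+       01000011011
-------------------
       001110101001
(the carry out of the leftmost column, 0, becomes the leading bit)
Decimal check:
  00110001110 = 256 + 128 + 8 + 4 + 2 = 398
  01000011011 = 512 + 16 + 8 + 2 + 1 = 539
  398 + 539 = 937, and 001110101001 = 512 + 256 + 128 + 32 + 8 + 1 = 937 ✓



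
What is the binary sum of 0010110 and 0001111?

Add column by column from the right: bit + bit + carry-in; write the sum mod 2, carry 1 when the sum is 2 or 3.
carry:  0111100
        0010110
+       0001111
---------------
       00100101
(the carry out of the leftmost column, 0, becomes the leading bit)
Decimal check:
  0010110 = 16 + 4 + 2 = 22
  0001111 = 8 + 4 + 2 + 1 = 15
  22 + 15 = 37, and 00100101 = 32 + 4 + 1 = 37 ✓



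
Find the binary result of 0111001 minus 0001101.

Method 1 - Direct subtraction (column by column from the right: bit − bit − borrow-in; if negative, add 2 and borrow 1 from the next column):
borrow: 0011000
        0111001
-       0001101
---------------
        0101100

Method 2 - Add two's complement:
Two's complement of 0001101: invert → 1110010, add 1 → 1110011
  0111001
+ 1110011
---------
 10101100  (end carry out of the top bit = 1)
Discarding the end carry: 0101100
Decimal check:
  0111001 = 32 + 16 + 8 + 1 = 57
  0001101 = 8 + 4 + 1 = 13
  57 - 13 = 44, and 0101100 = 32 + 8 + 4 = 44 ✓



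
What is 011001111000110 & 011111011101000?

AND: 1 only when both bits are 1
  011001111000110
& 011111011101000
-----------------
  011001011000000
Decimal: 13254 & 16104 = 12992



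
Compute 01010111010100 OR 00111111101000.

OR: 1 when either bit is 1
  01010111010100
| 00111111101000
----------------
  01111111111100
Decimal: 5588 | 4072 = 8188



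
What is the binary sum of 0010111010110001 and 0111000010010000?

Add column by column from the right: bit + bit + carry-in; write the sum mod 2, carry 1 when the sum is 2 or 3.
carry:  1100000101100000
        0010111010110001
+       0111000010010000
------------------------
       01001111101000001
(the carry out of the leftmost column, 0, becomes the leading bit)
Decimal check:
  0010111010110001 = 8192 + 2048 + 1024 + 512 + 128 + 32 + 16 + 1 = 11953
  0111000010010000 = 16384 + 8192 + 4096 + 128 + 16 = 28816
  11953 + 28816 = 40769, and 01001111101000001 = 32768 + 4096 + 2048 + 1024 + 512 + 256 + 64 + 1 = 40769 ✓



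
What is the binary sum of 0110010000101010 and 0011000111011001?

Add column by column from the right: bit + bit + carry-in; write the sum mod 2, carry 1 when the sum is 2 or 3.
carry:  1100001111110000
        0110010000101010
+       0011000111011001
------------------------
       01001011000000011
(the carry out of the leftmost column, 0, becomes the leading bit)
Decimal check:
  0110010000101010 = 16384 + 8192 + 1024 + 32 + 8 + 2 = 25642
  0011000111011001 = 8192 + 4096 + 256 + 128 + 64 + 16 + 8 + 1 = 12761
  25642 + 12761 = 38403, and 01001011000000011 = 32768 + 4096 + 1024 + 512 + 2 + 1 = 38403 ✓



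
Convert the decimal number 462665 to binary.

Using repeated division by 2:
462665 ÷ 2 = 231332 remainder 1
231332 ÷ 2 = 115666 remainder 0
115666 ÷ 2 = 57833 remainder 0
57833 ÷ 2 = 28916 remainder 1
28916 ÷ 2 = 14458 remainder 0
14458 ÷ 2 = 7229 remainder 0
7229 ÷ 2 = 3614 remainder 1
3614 ÷ 2 = 1807 remainder 0
1807 ÷ 2 = 903 remainder 1
903 ÷ 2 = 451 remainder 1
451 ÷ 2 = 225 remainder 1
225 ÷ 2 = 112 remainder 1
112 ÷ 2 = 56 remainder 0
56 ÷ 2 = 28 remainder 0
28 ÷ 2 = 14 remainder 0
14 ÷ 2 = 7 remainder 0
7 ÷ 2 = 3 remainder 1
3 ÷ 2 = 1 remainder 1
1 ÷ 2 = 0 remainder 1
Reading remainders bottom to top: 1110000111101001001



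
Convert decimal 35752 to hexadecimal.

Using repeated division by 16 (digits 10–15 are A–F):
35752 ÷ 16 = 2234 remainder 8
2234 ÷ 16 = 139 remainder 10 (A)
139 ÷ 16 = 8 remainder 11 (B)
8 ÷ 16 = 0 remainder 8
Reading remainders bottom to top: 8BA8



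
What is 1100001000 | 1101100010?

OR: 1 when either bit is 1
  1100001000
| 1101100010
------------
  1101101010
Decimal: 776 | 866 = 874



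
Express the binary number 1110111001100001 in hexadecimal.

Group into 4-bit nibbles from right:
  1110 = E
  1110 = E
  0110 = 6
  0001 = 1
Result: EE61



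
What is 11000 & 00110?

AND: 1 only when both bits are 1
  11000
& 00110
-------
  00000
Decimal: 24 & 6 = 0



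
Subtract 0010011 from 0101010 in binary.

Method 1 - Direct subtraction (column by column from the right: bit − bit − borrow-in; if negative, add 2 and borrow 1 from the next column):
borrow: 0101110
        0101010
-       0010011
---------------
        0010111

Method 2 - Add two's complement:
Two's complement of 0010011: invert → 1101100, add 1 → 1101101
  0101010
+ 1101101
---------
 10010111  (end carry out of the top bit = 1)
Discarding the end carry: 0010111
Decimal check:
  0101010 = 32 + 8 + 2 = 42
  0010011 = 16 + 2 + 1 = 19
  42 - 19 = 23, and 0010111 = 16 + 4 + 2 + 1 = 23 ✓



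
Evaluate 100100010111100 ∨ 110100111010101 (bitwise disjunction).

OR: 1 when either bit is 1
  100100010111100
| 110100111010101
-----------------
  110100111111101
Decimal: 18620 | 27093 = 27133



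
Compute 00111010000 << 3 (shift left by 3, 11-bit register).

Original: 00111010000 (decimal 464)
Shift left by 3 positions
Append 3 zeros on the right and drop the 3 high bits that overflow the 11-bit width
Result: 11010000000 (decimal 1664)
Equivalent: 464 << 3 = 464 × 2^3 = 3712, truncated to 11 bits = 1664



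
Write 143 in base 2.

Using repeated division by 2:
143 ÷ 2 = 71 remainder 1
71 ÷ 2 = 35 remainder 1
35 ÷ 2 = 17 remainder 1
17 ÷ 2 = 8 remainder 1
8 ÷ 2 = 4 remainder 0
4 ÷ 2 = 2 remainder 0
2 ÷ 2 = 1 remainder 0
1 ÷ 2 = 0 remainder 1
Reading remainders bottom to top: 10001111



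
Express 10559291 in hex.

Using repeated division by 16 (digits 10–15 are A–F):
10559291 ÷ 16 = 659955 remainder 11 (B)
659955 ÷ 16 = 41247 remainder 3
41247 ÷ 16 = 2577 remainder 15 (F)
2577 ÷ 16 = 161 remainder 1
161 ÷ 16 = 10 remainder 1
10 ÷ 16 = 0 remainder 10 (A)
Reading remainders bottom to top: A11F3B



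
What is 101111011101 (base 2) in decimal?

Sum of powers of 2 for each 1-bit:
2^0 + 2^2 + 2^3 + 2^4 + 2^6 + 2^7 + 2^8 + 2^9 + 2^11
= 1 + 4 + 8 + 16 + 64 + 128 + 256 + 512 + 2048
= 3037



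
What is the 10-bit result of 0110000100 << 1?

Original: 0110000100 (decimal 388)
Shift left by 1 position
Append 1 zero on the right
Result: 1100001000 (decimal 776)
Equivalent: 388 << 1 = 388 × 2^1 = 776



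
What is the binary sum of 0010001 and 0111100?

Add column by column from the right: bit + bit + carry-in; write the sum mod 2, carry 1 when the sum is 2 or 3.
carry:  1100000
        0010001
+       0111100
---------------
       01001101
(the carry out of the leftmost column, 0, becomes the leading bit)
Decimal check:
  0010001 = 16 + 1 = 17
  0111100 = 32 + 16 + 8 + 4 = 60
  17 + 60 = 77, and 01001101 = 64 + 8 + 4 + 1 = 77 ✓



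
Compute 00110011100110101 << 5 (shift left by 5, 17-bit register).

Original: 00110011100110101 (decimal 26421)
Shift left by 5 positions
Append 5 zeros on the right and drop the 5 high bits that overflow the 17-bit width
Result: 01110011010100000 (decimal 59040)
Equivalent: 26421 << 5 = 26421 × 2^5 = 845472, truncated to 17 bits = 59040



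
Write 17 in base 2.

Using repeated division by 2:
17 ÷ 2 = 8 remainder 1
8 ÷ 2 = 4 remainder 0
4 ÷ 2 = 2 remainder 0
2 ÷ 2 = 1 remainder 0
1 ÷ 2 = 0 remainder 1
Reading remainders bottom to top: 10001



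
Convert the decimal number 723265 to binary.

Using repeated division by 2:
723265 ÷ 2 = 361632 remainder 1
361632 ÷ 2 = 180816 remainder 0
180816 ÷ 2 = 90408 remainder 0
90408 ÷ 2 = 45204 remainder 0
45204 ÷ 2 = 22602 remainder 0
22602 ÷ 2 = 11301 remainder 0
11301 ÷ 2 = 5650 remainder 1
5650 ÷ 2 = 2825 remainder 0
2825 ÷ 2 = 1412 remainder 1
1412 ÷ 2 = 706 remainder 0
706 ÷ 2 = 353 remainder 0
353 ÷ 2 = 176 remainder 1
176 ÷ 2 = 88 remainder 0
88 ÷ 2 = 44 remainder 0
44 ÷ 2 = 22 remainder 0
22 ÷ 2 = 11 remainder 0
11 ÷ 2 = 5 remainder 1
5 ÷ 2 = 2 remainder 1
2 ÷ 2 = 1 remainder 0
1 ÷ 2 = 0 remainder 1
Reading remainders bottom to top: 10110000100101000001

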